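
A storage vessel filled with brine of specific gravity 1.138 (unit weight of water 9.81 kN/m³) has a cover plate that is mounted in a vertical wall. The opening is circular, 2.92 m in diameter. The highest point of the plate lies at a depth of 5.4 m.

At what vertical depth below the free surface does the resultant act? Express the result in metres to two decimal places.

γ = 1.138 × 9.81 = 11.16378 kN/m³.
The centroid is at the centre, 1.46 m below the top of the plate, so the centroid depth is h_c = 5.4 + 1.46 = 6.86 m.
A = π(1.46)² = 6.69662 m².
Resultant F = γ·h_c·A = 11.16378 × 6.86 × 6.69662 = 512.851 kN.
I_c = πr⁴/4 = π × 1.46⁴/4 = 3.56863 m⁴.
Centre of pressure: y_p = y_c + I_c/(y_c·A) = 6.86 + 3.56863/(6.86 × 6.69662) = 6.86 + 0.0776822 = 6.93768 m along the plane.

h_p = 6.94 m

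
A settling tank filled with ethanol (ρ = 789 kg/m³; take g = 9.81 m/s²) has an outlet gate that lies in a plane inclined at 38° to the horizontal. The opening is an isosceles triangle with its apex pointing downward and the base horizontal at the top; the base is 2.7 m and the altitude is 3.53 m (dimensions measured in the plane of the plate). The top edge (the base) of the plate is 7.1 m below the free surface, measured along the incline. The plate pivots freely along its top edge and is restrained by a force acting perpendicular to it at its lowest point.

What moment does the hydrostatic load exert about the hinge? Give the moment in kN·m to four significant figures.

M ≈ 236.9 kN·m

γ = ρg = 789 × 9.81 / 1000 = 7.74009 kN/m³.
Let θ = 38° be the plate's angle to the horizontal; measure y along the incline from where the plane meets the free surface. Vertical depth h = y·sinθ with sinθ = 0.615661.
With the apex down, the centroid sits h/3 = 3.53/3 = 1.17667 m below the base (the top edge), so y_c = 7.1 + 1.17667 = 8.27667 m and h_c = 8.27667 × 0.615661 = 5.09562 m.
A = ½ × 2.7 × 3.53 = 4.7655 m².
Resultant F = γ·h_c·A = 7.74009 × 5.09562 × 4.7655 = 187.954 kN.
I_c = b·h³/36 = 2.7 × 3.53³/36 = 3.29902 m⁴.
Centre of pressure: y_p = y_c + I_c/(y_c·A) = 8.27667 + 3.29902/(8.27667 × 4.7655) = 8.27667 + 0.0836413 = 8.36031 m along the plane.
The resultant acts 1.17667 + 0.0836413 = 1.26031 m (along the plate) below the hinge at the top edge, so the moment about the hinge is M = F × 1.26031 = 187.954 × 1.26031 = 236.88 kN·m.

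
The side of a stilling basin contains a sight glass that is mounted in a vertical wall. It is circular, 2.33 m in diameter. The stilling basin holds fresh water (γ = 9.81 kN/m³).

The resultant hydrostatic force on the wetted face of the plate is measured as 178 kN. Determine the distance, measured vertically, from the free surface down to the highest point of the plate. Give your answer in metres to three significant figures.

d_top ≈ 3.09 m

γ = 9.81 kN/m³.
A = π(1.165)² = 4.26385 m².
From F = γ·h_c·A, the centroid depth is h_c = 178/(9.81 × 4.26385) = 4.25549 m.
The centroid is at the centre, 1.165 m below the top of the plate, so the highest point sits at h_top = 4.25549 − 1.165 = 3.09049 m below the surface.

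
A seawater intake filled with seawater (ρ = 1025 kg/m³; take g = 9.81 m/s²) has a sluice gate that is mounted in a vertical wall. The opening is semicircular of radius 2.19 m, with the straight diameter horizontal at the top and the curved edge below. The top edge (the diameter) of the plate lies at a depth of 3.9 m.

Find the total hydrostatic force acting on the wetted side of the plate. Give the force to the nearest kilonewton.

γ = ρg = 1025 × 9.81 / 1000 = 10.05525 kN/m³.
The centroid of a semicircle lies 4r/(3π) = 0.929465 m from the diameter, here below the top edge, so the centroid depth is h_c = 3.9 + 0.929465 = 4.82946 m.
A = πr²/2 = π × 2.19²/2 = 7.5337 m².
Resultant F = γ·h_c·A = 10.05525 × 4.82946 × 7.5337 = 365.847 kN.

F ≈ 366 kN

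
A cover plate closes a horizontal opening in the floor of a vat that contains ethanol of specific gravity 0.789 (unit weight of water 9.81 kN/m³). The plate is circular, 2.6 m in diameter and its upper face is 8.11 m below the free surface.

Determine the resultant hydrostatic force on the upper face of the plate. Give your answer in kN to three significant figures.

F ≈ 333 kN

γ = 0.789 × 9.81 = 7.74009 kN/m³.
The plate is horizontal, so pressure is uniform at p = γ·h = 7.74009 × 8.11 = 62.7721 kN/m².
A = π(1.3)² = 5.30929 m².
F = p·A = 62.7721 × 5.30929 = 333.275 kN.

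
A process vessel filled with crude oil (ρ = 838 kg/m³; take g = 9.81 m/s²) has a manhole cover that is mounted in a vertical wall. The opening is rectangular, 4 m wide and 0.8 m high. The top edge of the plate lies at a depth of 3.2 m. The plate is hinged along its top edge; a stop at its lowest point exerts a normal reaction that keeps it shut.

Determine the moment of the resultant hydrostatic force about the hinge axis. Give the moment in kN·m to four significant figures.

M ≈ 39.28 kN·m

γ = ρg = 838 × 9.81 / 1000 = 8.22078 kN/m³.
The centroid lies 0.8/2 = 0.4 m below the top edge, so the centroid depth is h_c = 3.2 + 0.4 = 3.6 m.
A = 4 × 0.8 = 3.2 m².
Resultant F = γ·h_c·A = 8.22078 × 3.6 × 3.2 = 94.7034 kN.
I_c = b·h³/12 = 4 × 0.8³/12 = 0.170667 m⁴.
Centre of pressure: y_p = y_c + I_c/(y_c·A) = 3.6 + 0.170667/(3.6 × 3.2) = 3.6 + 0.0148148 = 3.61481 m along the plane.
The resultant acts 0.4 + 0.0148148 = 0.414815 m (along the plate) below the hinge at the top edge, so the moment about the hinge is M = F × 0.414815 = 94.7034 × 0.414815 = 39.2844 kN·m.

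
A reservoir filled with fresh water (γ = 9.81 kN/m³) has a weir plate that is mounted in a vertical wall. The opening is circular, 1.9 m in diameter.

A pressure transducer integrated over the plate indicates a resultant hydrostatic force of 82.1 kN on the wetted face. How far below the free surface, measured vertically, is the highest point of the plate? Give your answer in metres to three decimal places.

d_top ≈ 2.002 m

γ = 9.81 kN/m³.
A = π(0.95)² = 2.83529 m².
From F = γ·h_c·A, the centroid depth is h_c = 82.1/(9.81 × 2.83529) = 2.95173 m.
The centroid is at the centre, 0.95 m below the top of the plate, so the highest point sits at h_top = 2.95173 − 0.95 = 2.00173 m below the surface.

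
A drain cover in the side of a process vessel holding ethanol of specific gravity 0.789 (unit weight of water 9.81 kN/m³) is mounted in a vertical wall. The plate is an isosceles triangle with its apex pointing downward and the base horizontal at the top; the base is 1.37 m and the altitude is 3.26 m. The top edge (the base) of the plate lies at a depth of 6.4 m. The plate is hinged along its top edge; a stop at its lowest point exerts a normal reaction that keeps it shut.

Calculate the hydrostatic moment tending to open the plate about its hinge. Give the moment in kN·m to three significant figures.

γ = 0.789 × 9.81 = 7.74009 kN/m³.
With the apex down, the centroid sits h/3 = 3.26/3 = 1.08667 m below the base (the top edge), so the centroid depth is h_c = 6.4 + 1.08667 = 7.48667 m.
A = ½ × 1.37 × 3.26 = 2.2331 m².
Resultant F = γ·h_c·A = 7.74009 × 7.48667 × 2.2331 = 129.403 kN.
I_c = b·h³/36 = 1.37 × 3.26³/36 = 1.31847 m⁴.
Centre of pressure: y_p = y_c + I_c/(y_c·A) = 7.48667 + 1.31847/(7.48667 × 2.2331) = 7.48667 + 0.078863 = 7.56553 m along the plane.
The resultant acts 1.08667 + 0.078863 = 1.16553 m (along the plate) below the hinge at the top edge, so the moment about the hinge is M = F × 1.16553 = 129.403 × 1.16553 = 150.823 kN·m.

M ≈ 151 kN·m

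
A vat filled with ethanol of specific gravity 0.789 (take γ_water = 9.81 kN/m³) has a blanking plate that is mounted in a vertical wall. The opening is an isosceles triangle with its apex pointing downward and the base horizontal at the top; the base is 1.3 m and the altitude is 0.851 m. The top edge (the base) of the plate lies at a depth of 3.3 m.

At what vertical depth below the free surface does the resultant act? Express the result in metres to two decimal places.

γ = 0.789 × 9.81 = 7.74009 kN/m³.
With the apex down, the centroid sits h/3 = 0.851/3 = 0.283667 m below the base (the top edge), so the centroid depth is h_c = 3.3 + 0.283667 = 3.58367 m.
A = ½ × 1.3 × 0.851 = 0.55315 m².
Resultant F = γ·h_c·A = 7.74009 × 3.58367 × 0.55315 = 15.3432 kN.
I_c = b·h³/36 = 1.3 × 0.851³/36 = 0.0222551 m⁴.
Centre of pressure: y_p = y_c + I_c/(y_c·A) = 3.58367 + 0.0222551/(3.58367 × 0.55315) = 3.58367 + 0.0112269 = 3.5949 m along the plane.

h_p = 3.59 m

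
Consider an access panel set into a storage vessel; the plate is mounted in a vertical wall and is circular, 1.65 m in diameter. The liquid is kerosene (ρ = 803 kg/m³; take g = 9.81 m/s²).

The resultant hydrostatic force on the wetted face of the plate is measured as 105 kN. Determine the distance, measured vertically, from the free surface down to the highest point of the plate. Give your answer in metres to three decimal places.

d_top ≈ 5.409 m

γ = ρg = 803 × 9.81 / 1000 = 7.87743 kN/m³.
A = π(0.825)² = 2.13825 m².
From F = γ·h_c·A, the centroid depth is h_c = 105/(7.87743 × 2.13825) = 6.23371 m.
The centroid is at the centre, 0.825 m below the top of the plate, so the highest point sits at h_top = 6.23371 − 0.825 = 5.40871 m below the surface.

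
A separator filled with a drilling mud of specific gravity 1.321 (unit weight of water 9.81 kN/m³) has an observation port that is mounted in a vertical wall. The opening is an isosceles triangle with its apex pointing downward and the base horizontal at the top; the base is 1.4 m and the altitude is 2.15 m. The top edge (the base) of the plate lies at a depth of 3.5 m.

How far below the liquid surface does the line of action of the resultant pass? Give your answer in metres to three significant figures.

h_p = 4.28 m

γ = 1.321 × 9.81 = 12.95901 kN/m³.
With the apex down, the centroid sits h/3 = 2.15/3 = 0.716667 m below the base (the top edge), so the centroid depth is h_c = 3.5 + 0.716667 = 4.21667 m.
A = ½ × 1.4 × 2.15 = 1.505 m².
Resultant F = γ·h_c·A = 12.95901 × 4.21667 × 1.505 = 82.239 kN.
I_c = b·h³/36 = 1.4 × 2.15³/36 = 0.386492 m⁴.
Centre of pressure: y_p = y_c + I_c/(y_c·A) = 4.21667 + 0.386492/(4.21667 × 1.505) = 4.21667 + 0.0609024 = 4.27757 m along the plane.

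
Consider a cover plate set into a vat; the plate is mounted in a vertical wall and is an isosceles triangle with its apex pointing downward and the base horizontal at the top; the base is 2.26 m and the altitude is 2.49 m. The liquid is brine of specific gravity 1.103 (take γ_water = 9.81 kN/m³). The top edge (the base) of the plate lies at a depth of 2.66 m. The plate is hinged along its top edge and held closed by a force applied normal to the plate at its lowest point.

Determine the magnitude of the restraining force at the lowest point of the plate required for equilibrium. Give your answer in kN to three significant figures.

P ≈ 39.6 kN

γ = 1.103 × 9.81 = 10.82043 kN/m³.
With the apex down, the centroid sits h/3 = 2.49/3 = 0.83 m below the base (the top edge), so the centroid depth is h_c = 2.66 + 0.83 = 3.49 m.
A = ½ × 2.26 × 2.49 = 2.8137 m².
Resultant F = γ·h_c·A = 10.82043 × 3.49 × 2.8137 = 106.255 kN.
I_c = b·h³/36 = 2.26 × 2.49³/36 = 0.969179 m⁴.
Centre of pressure: y_p = y_c + I_c/(y_c·A) = 3.49 + 0.969179/(3.49 × 2.8137) = 3.49 + 0.0986963 = 3.5887 m along the plane.
The resultant acts 0.83 + 0.0986963 = 0.928696 m (along the plate) below the hinge at the top edge, so the moment about the hinge is M = F × 0.928696 = 106.255 × 0.928696 = 98.6786 kN·m.
A normal force at the bottom, 2.49 m from the hinge, must supply this moment: P = 98.6786/2.49 = 39.63 kN.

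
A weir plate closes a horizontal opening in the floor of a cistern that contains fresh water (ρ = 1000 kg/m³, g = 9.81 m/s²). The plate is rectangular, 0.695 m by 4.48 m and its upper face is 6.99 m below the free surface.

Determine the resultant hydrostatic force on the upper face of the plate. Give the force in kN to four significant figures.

γ = ρg = 1000 × 9.81 = 9810 N/m³ = 9.81 kN/m³.
The plate is horizontal, so pressure is uniform at p = γ·h = 9.81 × 6.99 = 68.5719 kN/m².
A = 0.695 × 4.48 = 3.1136 m².
F = p·A = 68.5719 × 3.1136 = 213.505 kN.

F ≈ 213.5 kN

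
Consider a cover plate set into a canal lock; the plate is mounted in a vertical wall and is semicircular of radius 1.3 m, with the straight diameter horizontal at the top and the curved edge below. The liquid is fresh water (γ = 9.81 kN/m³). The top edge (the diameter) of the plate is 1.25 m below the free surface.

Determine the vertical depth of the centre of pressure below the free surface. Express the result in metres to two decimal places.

h_p = 1.87 m

γ = 9.81 kN/m³.
The centroid of a semicircle lies 4r/(3π) = 0.551737 m from the diameter, here below the top edge, so the centroid depth is h_c = 1.25 + 0.551737 = 1.80174 m.
A = πr²/2 = π × 1.3²/2 = 2.65465 m².
Resultant F = γ·h_c·A = 9.81 × 1.80174 × 2.65465 = 46.9211 kN.
I_c = (π/8 − 8/(9π))·r⁴ = 0.109757 × 1.3⁴ = 0.313477 m⁴.
Centre of pressure: y_p = y_c + I_c/(y_c·A) = 1.80174 + 0.313477/(1.80174 × 2.65465) = 1.80174 + 0.06554 = 1.86728 m along the plane.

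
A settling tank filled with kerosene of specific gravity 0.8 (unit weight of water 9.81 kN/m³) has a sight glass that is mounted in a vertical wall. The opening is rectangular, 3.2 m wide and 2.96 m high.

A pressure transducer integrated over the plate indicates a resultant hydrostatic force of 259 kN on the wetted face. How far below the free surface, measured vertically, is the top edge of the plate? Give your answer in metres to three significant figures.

d_top ≈ 2.00 m

γ = 0.8 × 9.81 = 7.848 kN/m³.
A = 3.2 × 2.96 = 9.472 m².
From F = γ·h_c·A, the centroid depth is h_c = 259/(7.848 × 9.472) = 3.48417 m.
The centroid lies 2.96/2 = 1.48 m below the top edge, so the top edge sits at h_top = 3.48417 − 1.48 = 2.00417 m below the surface.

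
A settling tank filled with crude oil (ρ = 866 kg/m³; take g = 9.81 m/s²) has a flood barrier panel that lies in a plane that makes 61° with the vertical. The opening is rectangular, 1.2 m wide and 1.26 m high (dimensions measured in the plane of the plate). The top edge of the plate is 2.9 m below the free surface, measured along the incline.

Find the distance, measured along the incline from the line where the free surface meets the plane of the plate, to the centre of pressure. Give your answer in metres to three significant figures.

y_p = 3.57 m

γ = ρg = 866 × 9.81 / 1000 = 8.49546 kN/m³.
The plate makes 61° with the vertical, i.e. θ = 90° − 61° = 29° to the horizontal. Measuring y along the incline from the free-surface line, vertical depth h = y·sinθ with sinθ = 0.484810.
The centroid lies 1.26/2 = 0.63 m below the top edge, so y_c = 2.9 + 0.63 = 3.53 m and h_c = 3.53 × 0.484810 = 1.71138 m.
A = 1.2 × 1.26 = 1.512 m².
Resultant F = γ·h_c·A = 8.49546 × 1.71138 × 1.512 = 21.9829 kN.
I_c = b·h³/12 = 1.2 × 1.26³/12 = 0.200038 m⁴.
Centre of pressure: y_p = y_c + I_c/(y_c·A) = 3.53 + 0.200038/(3.53 × 1.512) = 3.53 + 0.0374788 = 3.56748 m along the plane.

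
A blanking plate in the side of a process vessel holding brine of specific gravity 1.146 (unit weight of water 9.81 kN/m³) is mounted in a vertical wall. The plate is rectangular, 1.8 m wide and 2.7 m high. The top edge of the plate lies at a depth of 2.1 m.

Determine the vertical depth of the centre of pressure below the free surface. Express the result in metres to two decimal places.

γ = 1.146 × 9.81 = 11.24226 kN/m³.
The centroid lies 2.7/2 = 1.35 m below the top edge, so the centroid depth is h_c = 2.1 + 1.35 = 3.45 m.
A = 1.8 × 2.7 = 4.86 m².
Resultant F = γ·h_c·A = 11.24226 × 3.45 × 4.86 = 188.499 kN.
I_c = b·h³/12 = 1.8 × 2.7³/12 = 2.95245 m⁴.
Centre of pressure: y_p = y_c + I_c/(y_c·A) = 3.45 + 2.95245/(3.45 × 4.86) = 3.45 + 0.176087 = 3.62609 m along the plane.

h_p = 3.63 m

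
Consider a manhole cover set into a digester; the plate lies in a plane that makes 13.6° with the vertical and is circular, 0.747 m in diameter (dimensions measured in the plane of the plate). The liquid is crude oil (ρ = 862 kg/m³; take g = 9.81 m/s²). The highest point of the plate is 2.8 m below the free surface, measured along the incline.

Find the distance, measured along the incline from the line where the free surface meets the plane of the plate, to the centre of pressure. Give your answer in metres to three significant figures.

y_p = 3.18 m

γ = ρg = 862 × 9.81 / 1000 = 8.45622 kN/m³.
The plate makes 13.6° with the vertical, i.e. θ = 90° − 13.6° = 76.4° to the horizontal. Measuring y along the incline from the free-surface line, vertical depth h = y·sinθ with sinθ = 0.971961.
The centroid is at the centre, 0.3735 m below the top of the plate, so y_c = 2.8 + 0.3735 = 3.1735 m and h_c = 3.1735 × 0.971961 = 3.08452 m.
A = π(0.3735)² = 0.438259 m².
Resultant F = γ·h_c·A = 8.45622 × 3.08452 × 0.438259 = 11.4313 kN.
I_c = πr⁴/4 = π × 0.3735⁴/4 = 0.0152845 m⁴.
Centre of pressure: y_p = y_c + I_c/(y_c·A) = 3.1735 + 0.0152845/(3.1735 × 0.438259) = 3.1735 + 0.0109896 = 3.18449 m along the plane.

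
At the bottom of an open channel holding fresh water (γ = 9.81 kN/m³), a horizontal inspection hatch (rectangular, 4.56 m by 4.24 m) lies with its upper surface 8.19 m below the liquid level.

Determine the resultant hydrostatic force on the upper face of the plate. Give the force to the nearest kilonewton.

γ = 9.81 kN/m³.
The plate is horizontal, so pressure is uniform at p = γ·h = 9.81 × 8.19 = 80.3439 kN/m².
A = 4.56 × 4.24 = 19.3344 m².
F = p·A = 80.3439 × 19.3344 = 1553.4 kN.

F ≈ 1553 kN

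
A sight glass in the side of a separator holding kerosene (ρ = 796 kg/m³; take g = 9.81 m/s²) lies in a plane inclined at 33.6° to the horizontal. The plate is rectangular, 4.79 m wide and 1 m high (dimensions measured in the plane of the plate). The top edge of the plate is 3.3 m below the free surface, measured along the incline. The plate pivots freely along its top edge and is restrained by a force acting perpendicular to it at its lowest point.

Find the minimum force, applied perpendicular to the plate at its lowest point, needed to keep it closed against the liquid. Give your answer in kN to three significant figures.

P ≈ 41.1 kN

γ = ρg = 796 × 9.81 / 1000 = 7.80876 kN/m³.
Let θ = 33.6° be the plate's angle to the horizontal; measure y along the incline from where the plane meets the free surface. Vertical depth h = y·sinθ with sinθ = 0.553392.
The centroid lies 1/2 = 0.5 m below the top edge, so y_c = 3.3 + 0.5 = 3.8 m and h_c = 3.8 × 0.553392 = 2.10289 m.
A = 4.79 × 1 = 4.79 m².
Resultant F = γ·h_c·A = 7.80876 × 2.10289 × 4.79 = 78.6564 kN.
I_c = b·h³/12 = 4.79 × 1³/12 = 0.399167 m⁴.
Centre of pressure: y_p = y_c + I_c/(y_c·A) = 3.8 + 0.399167/(3.8 × 4.79) = 3.8 + 0.0219298 = 3.82193 m along the plane.
The resultant acts 0.5 + 0.0219298 = 0.52193 m (along the plate) below the hinge at the top edge, so the moment about the hinge is M = F × 0.52193 = 78.6564 × 0.52193 = 41.0531 kN·m.
A normal force at the bottom, 1 m from the hinge, must supply this moment: P = 41.0531/1 = 41.0531 kN.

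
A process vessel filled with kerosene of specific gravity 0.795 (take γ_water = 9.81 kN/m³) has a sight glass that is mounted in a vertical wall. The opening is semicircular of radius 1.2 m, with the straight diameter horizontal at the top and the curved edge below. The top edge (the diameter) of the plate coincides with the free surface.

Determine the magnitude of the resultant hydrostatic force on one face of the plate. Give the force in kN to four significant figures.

F ≈ 8.984 kN

γ = 0.795 × 9.81 = 7.79895 kN/m³.
The centroid of a semicircle lies 4r/(3π) = 0.509296 m from the diameter, here below the top edge, so the centroid depth is h_c = 0.509296 m.
A = πr²/2 = π × 1.2²/2 = 2.26195 m².
Resultant F = γ·h_c·A = 7.79895 × 0.509296 × 2.26195 = 8.98441 kN.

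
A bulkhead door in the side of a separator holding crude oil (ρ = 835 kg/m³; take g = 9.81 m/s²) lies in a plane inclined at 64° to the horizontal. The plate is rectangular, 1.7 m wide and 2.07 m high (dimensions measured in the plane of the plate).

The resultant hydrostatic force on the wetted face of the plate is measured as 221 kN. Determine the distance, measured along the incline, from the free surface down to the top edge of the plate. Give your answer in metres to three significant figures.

γ = ρg = 835 × 9.81 / 1000 = 8.19135 kN/m³.
A = 1.7 × 2.07 = 3.519 m².
From F = γ·h_c·A, the centroid depth is h_c = 221/(8.19135 × 3.519) = 7.66686 m.
Let θ = 64° be the plate's angle to the horizontal; measure y along the incline from where the plane meets the free surface. Vertical depth h = y·sinθ with sinθ = 0.898794.
Along the incline, y_c = h_c/sinθ = 7.66686/0.898794 = 8.53016 m.
The centroid lies 2.07/2 = 1.035 m below the top edge, so the top edge sits at y_top = 8.53016 − 1.035 = 7.49516 m along the incline.

y_top ≈ 7.50 m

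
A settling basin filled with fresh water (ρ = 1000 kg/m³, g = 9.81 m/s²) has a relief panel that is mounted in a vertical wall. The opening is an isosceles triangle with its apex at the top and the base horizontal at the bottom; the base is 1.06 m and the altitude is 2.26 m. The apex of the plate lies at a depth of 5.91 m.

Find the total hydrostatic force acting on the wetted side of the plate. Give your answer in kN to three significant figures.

F ≈ 87.1 kN

γ = ρg = 1000 × 9.81 = 9810 N/m³ = 9.81 kN/m³.
With the apex up, the centroid sits 2h/3 = 2 × 2.26/3 = 1.50667 m below the apex, so the centroid depth is h_c = 5.91 + 1.50667 = 7.41667 m.
A = ½ × 1.06 × 2.26 = 1.1978 m².
Resultant F = γ·h_c·A = 9.81 × 7.41667 × 1.1978 = 87.149 kN.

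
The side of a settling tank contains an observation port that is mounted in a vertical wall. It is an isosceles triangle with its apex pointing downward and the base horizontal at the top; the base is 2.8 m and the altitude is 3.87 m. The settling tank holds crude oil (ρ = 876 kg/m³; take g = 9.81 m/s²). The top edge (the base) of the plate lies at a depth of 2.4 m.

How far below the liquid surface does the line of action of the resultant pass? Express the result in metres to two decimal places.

h_p = 3.92 m

γ = ρg = 876 × 9.81 / 1000 = 8.59356 kN/m³.
With the apex down, the centroid sits h/3 = 3.87/3 = 1.29 m below the base (the top edge), so the centroid depth is h_c = 2.4 + 1.29 = 3.69 m.
A = ½ × 2.8 × 3.87 = 5.418 m².
Resultant F = γ·h_c·A = 8.59356 × 3.69 × 5.418 = 171.806 kN.
I_c = b·h³/36 = 2.8 × 3.87³/36 = 4.50805 m⁴.
Centre of pressure: y_p = y_c + I_c/(y_c·A) = 3.69 + 4.50805/(3.69 × 5.418) = 3.69 + 0.225488 = 3.91549 m along the plane.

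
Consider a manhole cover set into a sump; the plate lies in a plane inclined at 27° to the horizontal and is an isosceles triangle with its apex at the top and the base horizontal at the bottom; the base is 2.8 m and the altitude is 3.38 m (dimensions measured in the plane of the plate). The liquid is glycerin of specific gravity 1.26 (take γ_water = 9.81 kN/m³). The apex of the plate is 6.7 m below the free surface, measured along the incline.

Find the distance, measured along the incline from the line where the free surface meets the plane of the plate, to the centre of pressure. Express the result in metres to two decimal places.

γ = 1.26 × 9.81 = 12.3606 kN/m³.
Let θ = 27° be the plate's angle to the horizontal; measure y along the incline from where the plane meets the free surface. Vertical depth h = y·sinθ with sinθ = 0.453990.
With the apex up, the centroid sits 2h/3 = 2 × 3.38/3 = 2.25333 m below the apex, so y_c = 6.7 + 2.25333 = 8.95333 m and h_c = 8.95333 × 0.453990 = 4.06472 m.
A = ½ × 2.8 × 3.38 = 4.732 m².
Resultant F = γ·h_c·A = 12.3606 × 4.06472 × 4.732 = 237.747 kN.
I_c = b·h³/36 = 2.8 × 3.38³/36 = 3.00335 m⁴.
Centre of pressure: y_p = y_c + I_c/(y_c·A) = 8.95333 + 3.00335/(8.95333 × 4.732) = 8.95333 + 0.0708886 = 9.02422 m along the plane.

y_p = 9.02 m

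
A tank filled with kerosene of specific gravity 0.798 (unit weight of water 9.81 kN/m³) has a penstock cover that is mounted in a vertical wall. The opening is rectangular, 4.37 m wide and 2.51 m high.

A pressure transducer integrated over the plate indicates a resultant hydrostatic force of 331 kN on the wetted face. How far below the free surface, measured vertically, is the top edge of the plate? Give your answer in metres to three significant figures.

d_top ≈ 2.60 m

γ = 0.798 × 9.81 = 7.82838 kN/m³.
A = 4.37 × 2.51 = 10.9687 m².
From F = γ·h_c·A, the centroid depth is h_c = 331/(7.82838 × 10.9687) = 3.85479 m.
The centroid lies 2.51/2 = 1.255 m below the top edge, so the top edge sits at h_top = 3.85479 − 1.255 = 2.59979 m below the surface.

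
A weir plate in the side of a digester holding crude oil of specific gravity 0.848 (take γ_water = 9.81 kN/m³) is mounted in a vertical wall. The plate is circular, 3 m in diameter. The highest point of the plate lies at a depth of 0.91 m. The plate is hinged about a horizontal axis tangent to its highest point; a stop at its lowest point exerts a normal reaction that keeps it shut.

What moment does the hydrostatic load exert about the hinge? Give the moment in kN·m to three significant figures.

γ = 0.848 × 9.81 = 8.31888 kN/m³.
The centroid is at the centre, 1.5 m below the top of the plate, so the centroid depth is h_c = 0.91 + 1.5 = 2.41 m.
A = π(1.5)² = 7.06858 m².
Resultant F = γ·h_c·A = 8.31888 × 2.41 × 7.06858 = 141.714 kN.
I_c = πr⁴/4 = π × 1.5⁴/4 = 3.97608 m⁴.
Centre of pressure: y_p = y_c + I_c/(y_c·A) = 2.41 + 3.97608/(2.41 × 7.06858) = 2.41 + 0.233403 = 2.6434 m along the plane.
The resultant acts 1.5 + 0.233403 = 1.7334 m (along the plate) below the hinge at the top edge, so the moment about the hinge is M = F × 1.7334 = 141.714 × 1.7334 = 245.647 kN·m.

M ≈ 246 kN·m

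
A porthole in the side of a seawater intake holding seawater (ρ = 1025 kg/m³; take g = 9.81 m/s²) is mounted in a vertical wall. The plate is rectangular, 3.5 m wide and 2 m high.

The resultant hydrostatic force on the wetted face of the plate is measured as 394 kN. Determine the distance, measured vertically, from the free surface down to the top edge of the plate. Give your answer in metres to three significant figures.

d_top ≈ 4.60 m

γ = ρg = 1025 × 9.81 / 1000 = 10.05525 kN/m³.
A = 3.5 × 2 = 7 m².
From F = γ·h_c·A, the centroid depth is h_c = 394/(10.05525 × 7) = 5.59764 m.
The centroid lies 2/2 = 1 m below the top edge, so the top edge sits at h_top = 5.59764 − 1 = 4.59764 m below the surface.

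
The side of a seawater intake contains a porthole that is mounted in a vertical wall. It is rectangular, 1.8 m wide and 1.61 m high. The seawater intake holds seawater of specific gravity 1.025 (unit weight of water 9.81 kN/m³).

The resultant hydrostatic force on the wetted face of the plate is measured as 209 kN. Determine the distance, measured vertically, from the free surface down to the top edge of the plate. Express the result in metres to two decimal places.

d_top ≈ 6.37 m

γ = 1.025 × 9.81 = 10.05525 kN/m³.
A = 1.8 × 1.61 = 2.898 m².
From F = γ·h_c·A, the centroid depth is h_c = 209/(10.05525 × 2.898) = 7.17224 m.
The centroid lies 1.61/2 = 0.805 m below the top edge, so the top edge sits at h_top = 7.17224 − 0.805 = 6.36724 m below the surface.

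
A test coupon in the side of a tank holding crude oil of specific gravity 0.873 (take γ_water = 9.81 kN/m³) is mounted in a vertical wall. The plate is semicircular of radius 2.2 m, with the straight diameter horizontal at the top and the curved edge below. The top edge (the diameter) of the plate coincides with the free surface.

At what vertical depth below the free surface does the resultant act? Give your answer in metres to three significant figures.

γ = 0.873 × 9.81 = 8.56413 kN/m³.
The centroid of a semicircle lies 4r/(3π) = 0.933709 m from the diameter, here below the top edge, so the centroid depth is h_c = 0.933709 m.
A = πr²/2 = π × 2.2²/2 = 7.60265 m².
Resultant F = γ·h_c·A = 8.56413 × 0.933709 × 7.60265 = 60.7939 kN.
I_c = (π/8 − 8/(9π))·r⁴ = 0.109757 × 2.2⁴ = 2.57112 m⁴.
Centre of pressure: y_p = y_c + I_c/(y_c·A) = 0.933709 + 2.57112/(0.933709 × 7.60265) = 0.933709 + 0.362198 = 1.29591 m along the plane.

h_p = 1.30 m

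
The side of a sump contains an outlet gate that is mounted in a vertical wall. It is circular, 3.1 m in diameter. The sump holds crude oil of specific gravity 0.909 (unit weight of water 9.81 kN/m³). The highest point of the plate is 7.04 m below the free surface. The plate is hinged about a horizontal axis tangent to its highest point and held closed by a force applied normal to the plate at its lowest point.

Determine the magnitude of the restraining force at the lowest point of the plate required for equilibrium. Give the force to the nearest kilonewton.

P ≈ 302 kN

γ = 0.909 × 9.81 = 8.91729 kN/m³.
The centroid is at the centre, 1.55 m below the top of the plate, so the centroid depth is h_c = 7.04 + 1.55 = 8.59 m.
A = π(1.55)² = 7.54768 m².
Resultant F = γ·h_c·A = 8.91729 × 8.59 × 7.54768 = 578.149 kN.
I_c = πr⁴/4 = π × 1.55⁴/4 = 4.53332 m⁴.
Centre of pressure: y_p = y_c + I_c/(y_c·A) = 8.59 + 4.53332/(8.59 × 7.54768) = 8.59 + 0.0699213 = 8.65992 m along the plane.
The resultant acts 1.55 + 0.0699213 = 1.61992 m (along the plate) below the hinge at the top edge, so the moment about the hinge is M = F × 1.61992 = 578.149 × 1.61992 = 936.555 kN·m.
A normal force at the bottom, 3.1 m from the hinge, must supply this moment: P = 936.555/3.1 = 302.115 kN.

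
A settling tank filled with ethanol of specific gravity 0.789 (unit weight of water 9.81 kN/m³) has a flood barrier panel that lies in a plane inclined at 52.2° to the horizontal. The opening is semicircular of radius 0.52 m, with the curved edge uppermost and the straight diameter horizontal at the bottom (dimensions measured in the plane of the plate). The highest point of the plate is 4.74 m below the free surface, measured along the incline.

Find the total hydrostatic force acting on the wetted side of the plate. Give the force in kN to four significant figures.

F ≈ 13.09 kN

γ = 0.789 × 9.81 = 7.74009 kN/m³.
Let θ = 52.2° be the plate's angle to the horizontal; measure y along the incline from where the plane meets the free surface. Vertical depth h = y·sinθ with sinθ = 0.790155.
The centroid lies 4r/(3π) = 0.220695 m above the diameter, so r − 4r/(3π) = 0.52 − 0.220695 = 0.299305 m below the topmost point, so y_c = 4.74 + 0.299305 = 5.03931 m and h_c = 5.03931 × 0.790155 = 3.98184 m.
A = πr²/2 = π × 0.52²/2 = 0.424743 m².
Resultant F = γ·h_c·A = 7.74009 × 3.98184 × 0.424743 = 13.0905 kN.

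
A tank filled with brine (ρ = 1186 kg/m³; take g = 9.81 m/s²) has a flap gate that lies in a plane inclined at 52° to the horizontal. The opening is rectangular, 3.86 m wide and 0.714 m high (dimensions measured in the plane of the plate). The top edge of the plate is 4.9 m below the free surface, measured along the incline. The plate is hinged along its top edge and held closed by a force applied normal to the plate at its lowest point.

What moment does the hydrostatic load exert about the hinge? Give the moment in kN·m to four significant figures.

M ≈ 48.50 kN·m

γ = ρg = 1186 × 9.81 / 1000 = 11.63466 kN/m³.
Let θ = 52° be the plate's angle to the horizontal; measure y along the incline from where the plane meets the free surface. Vertical depth h = y·sinθ with sinθ = 0.788011.
The centroid lies 0.714/2 = 0.357 m below the top edge, so y_c = 4.9 + 0.357 = 5.257 m and h_c = 5.257 × 0.788011 = 4.14257 m.
A = 3.86 × 0.714 = 2.75604 m².
Resultant F = γ·h_c·A = 11.63466 × 4.14257 × 2.75604 = 132.834 kN.
I_c = b·h³/12 = 3.86 × 0.714³/12 = 0.117085 m⁴.
Centre of pressure: y_p = y_c + I_c/(y_c·A) = 5.257 + 0.117085/(5.257 × 2.75604) = 5.257 + 0.00808124 = 5.26508 m along the plane.
The resultant acts 0.357 + 0.00808124 = 0.365081 m (along the plate) below the hinge at the top edge, so the moment about the hinge is M = F × 0.365081 = 132.834 × 0.365081 = 48.4952 kN·m.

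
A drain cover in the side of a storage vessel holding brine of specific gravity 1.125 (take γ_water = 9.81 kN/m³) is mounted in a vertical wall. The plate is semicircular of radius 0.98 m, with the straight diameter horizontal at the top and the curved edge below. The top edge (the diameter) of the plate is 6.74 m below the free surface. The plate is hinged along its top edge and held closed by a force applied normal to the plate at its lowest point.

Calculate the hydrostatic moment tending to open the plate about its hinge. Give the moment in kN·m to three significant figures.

M ≈ 50.7 kN·m

γ = 1.125 × 9.81 = 11.03625 kN/m³.
The centroid of a semicircle lies 4r/(3π) = 0.415925 m from the diameter, here below the top edge, so the centroid depth is h_c = 6.74 + 0.415925 = 7.15592 m.
A = πr²/2 = π × 0.98²/2 = 1.50859 m².
Resultant F = γ·h_c·A = 11.03625 × 7.15592 × 1.50859 = 119.14 kN.
I_c = (π/8 − 8/(9π))·r⁴ = 0.109757 × 0.98⁴ = 0.101236 m⁴.
Centre of pressure: y_p = y_c + I_c/(y_c·A) = 7.15592 + 0.101236/(7.15592 × 1.50859) = 7.15592 + 0.00937774 = 7.1653 m along the plane.
The resultant acts 0.415925 + 0.00937774 = 0.425303 m (along the plate) below the hinge at the top edge, so the moment about the hinge is M = F × 0.425303 = 119.14 × 0.425303 = 50.6706 kN·m.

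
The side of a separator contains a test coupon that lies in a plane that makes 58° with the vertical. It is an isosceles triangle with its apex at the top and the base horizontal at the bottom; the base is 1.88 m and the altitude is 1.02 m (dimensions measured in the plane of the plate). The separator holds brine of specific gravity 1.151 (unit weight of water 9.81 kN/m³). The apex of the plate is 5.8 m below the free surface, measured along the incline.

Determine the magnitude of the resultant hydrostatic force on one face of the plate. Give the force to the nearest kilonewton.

γ = 1.151 × 9.81 = 11.29131 kN/m³.
The plate makes 58° with the vertical, i.e. θ = 90° − 58° = 32° to the horizontal. Measuring y along the incline from the free-surface line, vertical depth h = y·sinθ with sinθ = 0.529919.
With the apex up, the centroid sits 2h/3 = 2 × 1.02/3 = 0.68 m below the apex, so y_c = 5.8 + 0.68 = 6.48 m and h_c = 6.48 × 0.529919 = 3.43388 m.
A = ½ × 1.88 × 1.02 = 0.9588 m².
Resultant F = γ·h_c·A = 11.29131 × 3.43388 × 0.9588 = 37.1756 kN.

F ≈ 37 kN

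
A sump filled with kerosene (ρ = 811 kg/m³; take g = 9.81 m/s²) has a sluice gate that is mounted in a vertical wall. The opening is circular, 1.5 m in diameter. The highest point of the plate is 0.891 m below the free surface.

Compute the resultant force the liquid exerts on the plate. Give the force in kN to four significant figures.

γ = ρg = 811 × 9.81 / 1000 = 7.95591 kN/m³.
The centroid is at the centre, 0.75 m below the top of the plate, so the centroid depth is h_c = 0.891 + 0.75 = 1.641 m.
A = π(0.75)² = 1.76715 m².
Resultant F = γ·h_c·A = 7.95591 × 1.641 × 1.76715 = 23.0713 kN.

F ≈ 23.07 kN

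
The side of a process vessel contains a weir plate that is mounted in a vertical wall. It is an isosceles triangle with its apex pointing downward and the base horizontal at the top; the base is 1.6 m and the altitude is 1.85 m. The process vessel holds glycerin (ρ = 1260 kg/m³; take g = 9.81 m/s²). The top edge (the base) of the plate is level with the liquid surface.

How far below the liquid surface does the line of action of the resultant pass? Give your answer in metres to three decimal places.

γ = ρg = 1260 × 9.81 / 1000 = 12.3606 kN/m³.
With the apex down, the centroid sits h/3 = 1.85/3 = 0.616667 m below the base (the top edge), so the centroid depth is h_c = 0.616667 m.
A = ½ × 1.6 × 1.85 = 1.48 m².
Resultant F = γ·h_c·A = 12.3606 × 0.616667 × 1.48 = 11.2811 kN.
I_c = b·h³/36 = 1.6 × 1.85³/36 = 0.281406 m⁴.
Centre of pressure: y_p = y_c + I_c/(y_c·A) = 0.616667 + 0.281406/(0.616667 × 1.48) = 0.616667 + 0.308334 = 0.925001 m along the plane.

h_p = 0.925 m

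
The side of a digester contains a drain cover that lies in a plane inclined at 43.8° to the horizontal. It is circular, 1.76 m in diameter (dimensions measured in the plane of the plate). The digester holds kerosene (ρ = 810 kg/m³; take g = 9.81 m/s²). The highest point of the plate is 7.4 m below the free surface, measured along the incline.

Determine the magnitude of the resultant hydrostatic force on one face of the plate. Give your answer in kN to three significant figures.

γ = ρg = 810 × 9.81 / 1000 = 7.9461 kN/m³.
Let θ = 43.8° be the plate's angle to the horizontal; measure y along the incline from where the plane meets the free surface. Vertical depth h = y·sinθ with sinθ = 0.692143.
The centroid is at the centre, 0.88 m below the top of the plate, so y_c = 7.4 + 0.88 = 8.28 m and h_c = 8.28 × 0.692143 = 5.73094 m.
A = π(0.88)² = 2.43285 m².
Resultant F = γ·h_c·A = 7.9461 × 5.73094 × 2.43285 = 110.789 kN.

F ≈ 111 kN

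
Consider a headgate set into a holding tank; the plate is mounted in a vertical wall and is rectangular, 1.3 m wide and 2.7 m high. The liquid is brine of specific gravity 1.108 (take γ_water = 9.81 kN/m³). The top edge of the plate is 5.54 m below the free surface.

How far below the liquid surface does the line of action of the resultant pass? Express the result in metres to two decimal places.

γ = 1.108 × 9.81 = 10.86948 kN/m³.
The centroid lies 2.7/2 = 1.35 m below the top edge, so the centroid depth is h_c = 5.54 + 1.35 = 6.89 m.
A = 1.3 × 2.7 = 3.51 m².
Resultant F = γ·h_c·A = 10.86948 × 6.89 × 3.51 = 262.866 kN.
I_c = b·h³/12 = 1.3 × 2.7³/12 = 2.13233 m⁴.
Centre of pressure: y_p = y_c + I_c/(y_c·A) = 6.89 + 2.13233/(6.89 × 3.51) = 6.89 + 0.0881715 = 6.97817 m along the plane.

h_p = 6.98 m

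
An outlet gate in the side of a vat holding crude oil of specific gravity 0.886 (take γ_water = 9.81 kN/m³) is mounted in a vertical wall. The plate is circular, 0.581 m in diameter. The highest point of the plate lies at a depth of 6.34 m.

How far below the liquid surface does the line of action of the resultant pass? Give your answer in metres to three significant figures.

γ = 0.886 × 9.81 = 8.69166 kN/m³.
The centroid is at the centre, 0.2905 m below the top of the plate, so the centroid depth is h_c = 6.34 + 0.2905 = 6.6305 m.
A = π(0.2905)² = 0.26512 m².
Resultant F = γ·h_c·A = 8.69166 × 6.6305 × 0.26512 = 15.2789 kN.
I_c = πr⁴/4 = π × 0.2905⁴/4 = 0.00559338 m⁴.
Centre of pressure: y_p = y_c + I_c/(y_c·A) = 6.6305 + 0.00559338/(6.6305 × 0.26512) = 6.6305 + 0.00318189 = 6.63368 m along the plane.

h_p = 6.63 m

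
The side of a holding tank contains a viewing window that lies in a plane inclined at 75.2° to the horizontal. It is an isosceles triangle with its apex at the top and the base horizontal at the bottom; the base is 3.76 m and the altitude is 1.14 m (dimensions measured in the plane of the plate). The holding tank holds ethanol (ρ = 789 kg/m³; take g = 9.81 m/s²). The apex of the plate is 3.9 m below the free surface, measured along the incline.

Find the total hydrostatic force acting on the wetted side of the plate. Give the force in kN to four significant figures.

γ = ρg = 789 × 9.81 / 1000 = 7.74009 kN/m³.
Let θ = 75.2° be the plate's angle to the horizontal; measure y along the incline from where the plane meets the free surface. Vertical depth h = y·sinθ with sinθ = 0.966823.
With the apex up, the centroid sits 2h/3 = 2 × 1.14/3 = 0.76 m below the apex, so y_c = 3.9 + 0.76 = 4.66 m and h_c = 4.66 × 0.966823 = 4.5054 m.
A = ½ × 3.76 × 1.14 = 2.1432 m².
Resultant F = γ·h_c·A = 7.74009 × 4.5054 × 2.1432 = 74.7381 kN.

F ≈ 74.74 kN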